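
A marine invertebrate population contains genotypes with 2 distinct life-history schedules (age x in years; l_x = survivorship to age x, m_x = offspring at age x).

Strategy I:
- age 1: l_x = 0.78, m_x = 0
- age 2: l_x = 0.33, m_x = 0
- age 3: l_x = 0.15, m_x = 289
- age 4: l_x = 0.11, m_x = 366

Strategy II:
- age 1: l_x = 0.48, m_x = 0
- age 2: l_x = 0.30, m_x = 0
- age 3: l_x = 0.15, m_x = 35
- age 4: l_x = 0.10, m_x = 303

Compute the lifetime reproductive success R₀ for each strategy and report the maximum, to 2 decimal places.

Strategy I: R₀ = 0.78×0 + 0.33×0 + 0.15×289 + 0.11×366 = 83.6100
Strategy II: R₀ = 0.48×0 + 0.30×0 + 0.15×35 + 0.10×303 = 35.5500
Highest R₀: strategy I with 83.6100.

83.61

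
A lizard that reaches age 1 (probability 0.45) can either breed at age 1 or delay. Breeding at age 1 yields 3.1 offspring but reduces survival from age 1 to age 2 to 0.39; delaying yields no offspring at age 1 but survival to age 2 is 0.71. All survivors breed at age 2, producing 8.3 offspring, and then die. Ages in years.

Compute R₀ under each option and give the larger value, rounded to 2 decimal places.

breed at age 1: R₀ = 0.45 × (3.1 + 0.39 × 8.3) = 0.45 × 6.3370 = 2.8517
delay to age 2: R₀ = 0.45 × (0.71 × 8.3) = 0.45 × 5.8930 = 2.6519
Higher: breed at age 1 (2.8517).

2.85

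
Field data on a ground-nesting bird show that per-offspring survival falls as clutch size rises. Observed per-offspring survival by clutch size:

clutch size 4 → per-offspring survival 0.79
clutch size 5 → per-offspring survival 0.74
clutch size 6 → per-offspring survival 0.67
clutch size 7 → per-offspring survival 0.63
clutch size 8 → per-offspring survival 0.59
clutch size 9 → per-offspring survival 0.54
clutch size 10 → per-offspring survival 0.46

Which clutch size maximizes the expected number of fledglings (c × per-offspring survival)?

Expected fledglings = c × s(c):
  c=4: 4 × 0.79 = 3.160
  c=5: 5 × 0.74 = 3.700
  c=6: 6 × 0.67 = 4.020
  c=7: 7 × 0.63 = 4.410
  c=8: 8 × 0.59 = 4.720
  c=9: 9 × 0.54 = 4.860
  c=10: 10 × 0.46 = 4.600
Maximum at c = 9 (4.860 fledglings).

9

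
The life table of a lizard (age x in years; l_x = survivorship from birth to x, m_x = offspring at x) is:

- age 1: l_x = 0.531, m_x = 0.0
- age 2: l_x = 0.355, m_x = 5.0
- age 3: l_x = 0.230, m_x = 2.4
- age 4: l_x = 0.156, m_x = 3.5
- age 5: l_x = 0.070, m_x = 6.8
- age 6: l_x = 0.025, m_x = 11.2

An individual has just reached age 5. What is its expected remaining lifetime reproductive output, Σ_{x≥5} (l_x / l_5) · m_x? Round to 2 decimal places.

10.80

l_5 = 0.070. Conditional survival from age 5 to x is l_x / l_5.
  x=5: (0.070/0.070) × 6.8 = 6.8000
  x=6: (0.025/0.070) × 11.2 = 4.0000
Sum = 6.8000 + 4.0000 = 10.8000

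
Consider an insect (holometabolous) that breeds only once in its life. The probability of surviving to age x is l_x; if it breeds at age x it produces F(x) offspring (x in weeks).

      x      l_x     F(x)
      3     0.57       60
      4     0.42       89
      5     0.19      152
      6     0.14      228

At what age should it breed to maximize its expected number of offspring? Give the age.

4

Expected offspring if breeding at age x = l_x × F(x):
  age 3: 0.57 × 60 = 34.200
  age 4: 0.42 × 89 = 37.380
  age 5: 0.19 × 152 = 28.880
  age 6: 0.14 × 228 = 31.920
Maximum at age 4 (37.380).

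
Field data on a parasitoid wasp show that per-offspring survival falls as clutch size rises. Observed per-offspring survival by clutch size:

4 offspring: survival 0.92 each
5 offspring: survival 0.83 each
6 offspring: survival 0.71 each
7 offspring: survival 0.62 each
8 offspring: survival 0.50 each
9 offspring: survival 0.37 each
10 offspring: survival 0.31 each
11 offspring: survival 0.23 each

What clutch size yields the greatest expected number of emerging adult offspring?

Expected emerging adult offspring = c × s(c):
  c=4: 4 × 0.92 = 3.680
  c=5: 5 × 0.83 = 4.150
  c=6: 6 × 0.71 = 4.260
  c=7: 7 × 0.62 = 4.340
  c=8: 8 × 0.50 = 4.000
  c=9: 9 × 0.37 = 3.330
  c=10: 10 × 0.31 = 3.100
  c=11: 11 × 0.23 = 2.530
Maximum at c = 7 (4.340 emerging adult offspring).

7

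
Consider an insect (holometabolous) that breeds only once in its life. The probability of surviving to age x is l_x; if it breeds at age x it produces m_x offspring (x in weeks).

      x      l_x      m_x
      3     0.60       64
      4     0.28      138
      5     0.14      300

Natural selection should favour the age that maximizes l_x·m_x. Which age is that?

Expected offspring if breeding at age x = l_x × m_x:
  age 3: 0.60 × 64 = 38.400
  age 4: 0.28 × 138 = 38.640
  age 5: 0.14 × 300 = 42.000
Maximum at age 5 (42.000).

5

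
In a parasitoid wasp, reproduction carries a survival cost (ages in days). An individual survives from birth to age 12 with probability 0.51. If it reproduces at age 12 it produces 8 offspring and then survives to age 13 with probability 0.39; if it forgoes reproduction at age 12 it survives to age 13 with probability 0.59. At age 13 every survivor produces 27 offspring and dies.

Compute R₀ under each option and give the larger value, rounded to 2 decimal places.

breed at age 12: R₀ = 0.51 × (8 + 0.39 × 27) = 0.51 × 18.5300 = 9.4503
delay to age 13: R₀ = 0.51 × (0.59 × 27) = 0.51 × 15.9300 = 8.1243
Higher: breed at age 12 (9.4503).

9.45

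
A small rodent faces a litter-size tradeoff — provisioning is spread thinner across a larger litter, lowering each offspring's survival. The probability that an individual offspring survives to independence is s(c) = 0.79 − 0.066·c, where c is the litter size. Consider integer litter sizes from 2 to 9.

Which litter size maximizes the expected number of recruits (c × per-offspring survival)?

6

Expected recruits = c × s(c):
  c=2: 2 × 0.658 = 1.316
  c=3: 3 × 0.592 = 1.776
  c=4: 4 × 0.526 = 2.104
  c=5: 5 × 0.460 = 2.300
  c=6: 6 × 0.394 = 2.364
  c=7: 7 × 0.328 = 2.296
  c=8: 8 × 0.262 = 2.096
  c=9: 9 × 0.196 = 1.764
Maximum at c = 6 (2.364 recruits).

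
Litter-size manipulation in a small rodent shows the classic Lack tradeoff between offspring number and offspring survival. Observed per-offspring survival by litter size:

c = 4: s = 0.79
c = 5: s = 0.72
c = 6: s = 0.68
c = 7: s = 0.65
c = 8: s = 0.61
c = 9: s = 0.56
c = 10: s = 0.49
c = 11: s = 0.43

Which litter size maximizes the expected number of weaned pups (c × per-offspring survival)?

Expected weaned pups = c × s(c):
  c=4: 4 × 0.79 = 3.160
  c=5: 5 × 0.72 = 3.600
  c=6: 6 × 0.68 = 4.080
  c=7: 7 × 0.65 = 4.550
  c=8: 8 × 0.61 = 4.880
  c=9: 9 × 0.56 = 5.040
  c=10: 10 × 0.49 = 4.900
  c=11: 11 × 0.43 = 4.730
Maximum at c = 9 (5.040 weaned pups).

9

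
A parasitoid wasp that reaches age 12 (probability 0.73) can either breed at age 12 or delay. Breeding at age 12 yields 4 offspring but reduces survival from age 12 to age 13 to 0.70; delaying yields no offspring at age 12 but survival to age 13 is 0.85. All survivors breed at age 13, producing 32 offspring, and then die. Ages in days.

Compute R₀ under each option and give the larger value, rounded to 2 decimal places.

19.86

breed at age 12: R₀ = 0.73 × (4 + 0.70 × 32) = 0.73 × 26.4000 = 19.2720
delay to age 13: R₀ = 0.73 × (0.85 × 32) = 0.73 × 27.2000 = 19.8560
Higher: delay to age 13 (19.8560).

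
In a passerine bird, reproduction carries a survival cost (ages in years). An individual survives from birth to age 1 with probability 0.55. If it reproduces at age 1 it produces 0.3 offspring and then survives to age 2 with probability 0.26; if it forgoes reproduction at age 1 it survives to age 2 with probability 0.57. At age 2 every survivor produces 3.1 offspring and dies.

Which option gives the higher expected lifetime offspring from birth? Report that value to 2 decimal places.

breed at age 1: R₀ = 0.55 × (0.3 + 0.26 × 3.1) = 0.55 × 1.1060 = 0.6083
delay to age 2: R₀ = 0.55 × (0.57 × 3.1) = 0.55 × 1.7670 = 0.9718
Higher: delay to age 2 (0.9718).

0.97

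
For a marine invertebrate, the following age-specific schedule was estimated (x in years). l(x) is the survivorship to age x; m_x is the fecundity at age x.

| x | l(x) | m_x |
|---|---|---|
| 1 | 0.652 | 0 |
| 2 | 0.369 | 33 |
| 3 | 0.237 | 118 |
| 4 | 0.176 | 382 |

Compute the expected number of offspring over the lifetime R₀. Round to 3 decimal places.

R₀ = Σ l(x) m_x:
  age 1: 0.652 × 0 = 0.0000
  age 2: 0.369 × 33 = 12.1770
  age 3: 0.237 × 118 = 27.9660
  age 4: 0.176 × 382 = 67.2320
R₀ = 0.0000 + 12.1770 + 27.9660 + 67.2320 = 107.3750

107.375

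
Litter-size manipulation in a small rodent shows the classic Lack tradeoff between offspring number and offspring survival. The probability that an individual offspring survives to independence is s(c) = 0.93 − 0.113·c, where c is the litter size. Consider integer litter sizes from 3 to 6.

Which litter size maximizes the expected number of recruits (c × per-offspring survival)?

4

Expected recruits = c × s(c):
  c=3: 3 × 0.591 = 1.773
  c=4: 4 × 0.478 = 1.912
  c=5: 5 × 0.365 = 1.825
  c=6: 6 × 0.252 = 1.512
Maximum at c = 4 (1.912 recruits).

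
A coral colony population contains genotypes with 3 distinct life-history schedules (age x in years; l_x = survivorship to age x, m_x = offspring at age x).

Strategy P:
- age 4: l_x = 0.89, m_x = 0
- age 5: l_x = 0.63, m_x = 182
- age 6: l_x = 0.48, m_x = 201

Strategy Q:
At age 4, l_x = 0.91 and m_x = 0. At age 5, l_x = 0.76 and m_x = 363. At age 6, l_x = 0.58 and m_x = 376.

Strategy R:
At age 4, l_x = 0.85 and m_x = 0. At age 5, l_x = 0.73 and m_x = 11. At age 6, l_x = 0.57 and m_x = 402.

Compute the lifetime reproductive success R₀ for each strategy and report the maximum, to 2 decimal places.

Strategy P: R₀ = 0.89×0 + 0.63×182 + 0.48×201 = 211.1400
Strategy Q: R₀ = 0.91×0 + 0.76×363 + 0.58×376 = 493.9600
Strategy R: R₀ = 0.85×0 + 0.73×11 + 0.57×402 = 237.1700
Highest R₀: strategy Q with 493.9600.

493.96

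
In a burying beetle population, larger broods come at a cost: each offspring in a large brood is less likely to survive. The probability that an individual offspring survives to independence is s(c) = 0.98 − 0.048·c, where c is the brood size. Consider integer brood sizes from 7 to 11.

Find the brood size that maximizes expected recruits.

Expected recruits = c × s(c):
  c=7: 7 × 0.644 = 4.508
  c=8: 8 × 0.596 = 4.768
  c=9: 9 × 0.548 = 4.932
  c=10: 10 × 0.500 = 5.000
  c=11: 11 × 0.452 = 4.972
Maximum at c = 10 (5.000 recruits).

10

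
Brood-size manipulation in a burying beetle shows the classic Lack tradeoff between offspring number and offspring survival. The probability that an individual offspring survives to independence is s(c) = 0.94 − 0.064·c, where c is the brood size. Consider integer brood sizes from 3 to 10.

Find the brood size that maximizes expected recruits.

7

Expected recruits = c × s(c):
  c=3: 3 × 0.748 = 2.244
  c=4: 4 × 0.684 = 2.736
  c=5: 5 × 0.620 = 3.100
  c=6: 6 × 0.556 = 3.336
  c=7: 7 × 0.492 = 3.444
  c=8: 8 × 0.428 = 3.424
  c=9: 9 × 0.364 = 3.276
  c=10: 10 × 0.300 = 3.000
Maximum at c = 7 (3.444 recruits).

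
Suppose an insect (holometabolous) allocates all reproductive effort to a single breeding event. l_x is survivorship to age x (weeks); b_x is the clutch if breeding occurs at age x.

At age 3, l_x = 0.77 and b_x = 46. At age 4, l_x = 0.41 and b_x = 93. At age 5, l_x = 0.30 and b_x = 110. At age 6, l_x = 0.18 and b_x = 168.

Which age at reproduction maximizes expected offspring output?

4

Expected offspring if breeding at age x = l_x × b_x:
  age 3: 0.77 × 46 = 35.420
  age 4: 0.41 × 93 = 38.130
  age 5: 0.30 × 110 = 33.000
  age 6: 0.18 × 168 = 30.240
Maximum at age 4 (38.130).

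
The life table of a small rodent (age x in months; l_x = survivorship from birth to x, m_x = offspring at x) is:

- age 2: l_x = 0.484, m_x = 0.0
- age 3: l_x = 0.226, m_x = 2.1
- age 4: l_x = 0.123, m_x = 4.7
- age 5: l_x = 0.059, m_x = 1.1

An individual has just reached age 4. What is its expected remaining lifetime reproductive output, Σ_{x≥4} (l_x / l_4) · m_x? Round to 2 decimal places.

5.23

l_4 = 0.123. Conditional survival from age 4 to x is l_x / l_4.
  x=4: (0.123/0.123) × 4.7 = 4.7000
  x=5: (0.059/0.123) × 1.1 = 0.5276
Sum = 4.7000 + 0.5276 = 5.2276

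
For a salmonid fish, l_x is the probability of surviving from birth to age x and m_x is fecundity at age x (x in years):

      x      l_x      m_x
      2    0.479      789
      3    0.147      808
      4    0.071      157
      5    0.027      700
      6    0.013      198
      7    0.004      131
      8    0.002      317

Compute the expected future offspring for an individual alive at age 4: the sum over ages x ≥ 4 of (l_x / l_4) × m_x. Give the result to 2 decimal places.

475.76

l_4 = 0.071. Conditional survival from age 4 to x is l_x / l_4.
  x=4: (0.071/0.071) × 157 = 157.0000
  x=5: (0.027/0.071) × 700 = 266.1972
  x=6: (0.013/0.071) × 198 = 36.2535
  x=7: (0.004/0.071) × 131 = 7.3803
  x=8: (0.002/0.071) × 317 = 8.9296
Sum = 157.0000 + 266.1972 + 36.2535 + 7.3803 + 8.9296 = 475.7606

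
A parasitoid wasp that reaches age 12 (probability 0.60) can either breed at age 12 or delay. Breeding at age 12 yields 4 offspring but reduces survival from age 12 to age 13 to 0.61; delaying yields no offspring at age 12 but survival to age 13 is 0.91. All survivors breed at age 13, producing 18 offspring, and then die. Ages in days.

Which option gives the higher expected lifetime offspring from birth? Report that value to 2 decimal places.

breed at age 12: R₀ = 0.60 × (4 + 0.61 × 18) = 0.60 × 14.9800 = 8.9880
delay to age 13: R₀ = 0.60 × (0.91 × 18) = 0.60 × 16.3800 = 9.8280
Higher: delay to age 13 (9.8280).

9.83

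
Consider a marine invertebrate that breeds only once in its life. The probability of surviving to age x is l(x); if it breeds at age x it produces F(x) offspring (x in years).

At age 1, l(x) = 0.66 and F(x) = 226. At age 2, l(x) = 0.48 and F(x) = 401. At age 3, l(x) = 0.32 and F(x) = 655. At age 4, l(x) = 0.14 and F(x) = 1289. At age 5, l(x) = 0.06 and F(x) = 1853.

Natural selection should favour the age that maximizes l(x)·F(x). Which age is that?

Expected offspring if breeding at age x = l(x) × F(x):
  age 1: 0.66 × 226 = 149.160
  age 2: 0.48 × 401 = 192.480
  age 3: 0.32 × 655 = 209.600
  age 4: 0.14 × 1289 = 180.460
  age 5: 0.06 × 1853 = 111.180
Maximum at age 3 (209.600).

3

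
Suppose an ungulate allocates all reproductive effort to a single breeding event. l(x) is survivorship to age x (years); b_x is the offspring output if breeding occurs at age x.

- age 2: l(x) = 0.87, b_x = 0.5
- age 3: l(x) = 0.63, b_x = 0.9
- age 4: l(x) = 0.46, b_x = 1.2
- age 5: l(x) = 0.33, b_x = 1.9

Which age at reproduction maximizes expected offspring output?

5

Expected offspring if breeding at age x = l(x) × b_x:
  age 2: 0.87 × 0.5 = 0.435
  age 3: 0.63 × 0.9 = 0.567
  age 4: 0.46 × 1.2 = 0.552
  age 5: 0.33 × 1.9 = 0.627
Maximum at age 5 (0.627).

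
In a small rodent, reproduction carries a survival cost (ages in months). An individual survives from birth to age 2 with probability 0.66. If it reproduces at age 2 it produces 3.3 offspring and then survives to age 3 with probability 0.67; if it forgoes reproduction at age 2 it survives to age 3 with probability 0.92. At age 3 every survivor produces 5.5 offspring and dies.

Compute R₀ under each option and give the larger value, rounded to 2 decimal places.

breed at age 2: R₀ = 0.66 × (3.3 + 0.67 × 5.5) = 0.66 × 6.9850 = 4.6101
delay to age 3: R₀ = 0.66 × (0.92 × 5.5) = 0.66 × 5.0600 = 3.3396
Higher: breed at age 2 (4.6101).

4.61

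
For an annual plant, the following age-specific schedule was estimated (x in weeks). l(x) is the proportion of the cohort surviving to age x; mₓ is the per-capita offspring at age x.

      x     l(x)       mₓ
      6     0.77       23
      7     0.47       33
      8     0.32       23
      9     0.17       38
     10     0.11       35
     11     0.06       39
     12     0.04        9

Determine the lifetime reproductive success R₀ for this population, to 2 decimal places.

53.59

R₀ = Σ l(x) mₓ:
  age 6: 0.77 × 23 = 17.7100
  age 7: 0.47 × 33 = 15.5100
  age 8: 0.32 × 23 = 7.3600
  age 9: 0.17 × 38 = 6.4600
  age 10: 0.11 × 35 = 3.8500
  age 11: 0.06 × 39 = 2.3400
  age 12: 0.04 × 9 = 0.3600
R₀ = 17.7100 + 15.5100 + 7.3600 + 6.4600 + 3.8500 + 2.3400 + 0.3600 = 53.5900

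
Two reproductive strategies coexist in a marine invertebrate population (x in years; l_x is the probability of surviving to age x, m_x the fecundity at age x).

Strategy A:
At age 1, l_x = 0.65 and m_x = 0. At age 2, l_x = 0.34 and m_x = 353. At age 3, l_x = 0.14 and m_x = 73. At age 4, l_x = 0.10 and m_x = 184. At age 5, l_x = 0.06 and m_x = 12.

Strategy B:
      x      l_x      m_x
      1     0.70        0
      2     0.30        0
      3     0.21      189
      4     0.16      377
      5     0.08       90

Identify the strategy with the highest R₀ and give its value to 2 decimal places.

Strategy A: R₀ = 0.65×0 + 0.34×353 + 0.14×73 + 0.10×184 + 0.06×12 = 149.3600
Strategy B: R₀ = 0.70×0 + 0.30×0 + 0.21×189 + 0.16×377 + 0.08×90 = 107.2100
Highest R₀: strategy A with 149.3600.

149.36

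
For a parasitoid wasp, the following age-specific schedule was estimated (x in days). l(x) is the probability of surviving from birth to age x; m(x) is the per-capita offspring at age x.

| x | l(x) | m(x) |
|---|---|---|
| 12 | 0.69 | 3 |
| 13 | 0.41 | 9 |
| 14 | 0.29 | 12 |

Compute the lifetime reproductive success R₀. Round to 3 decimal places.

R₀ = Σ l(x) m(x):
  age 12: 0.69 × 3 = 2.0700
  age 13: 0.41 × 9 = 3.6900
  age 14: 0.29 × 12 = 3.4800
R₀ = 2.0700 + 3.6900 + 3.4800 = 9.2400

9.240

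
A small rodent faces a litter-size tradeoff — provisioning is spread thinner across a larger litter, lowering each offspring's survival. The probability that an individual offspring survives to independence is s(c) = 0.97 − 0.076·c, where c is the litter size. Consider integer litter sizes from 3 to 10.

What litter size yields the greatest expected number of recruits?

Expected recruits = c × s(c):
  c=3: 3 × 0.742 = 2.226
  c=4: 4 × 0.666 = 2.664
  c=5: 5 × 0.590 = 2.950
  c=6: 6 × 0.514 = 3.084
  c=7: 7 × 0.438 = 3.066
  c=8: 8 × 0.362 = 2.896
  c=9: 9 × 0.286 = 2.574
  c=10: 10 × 0.210 = 2.100
Maximum at c = 6 (3.084 recruits).

6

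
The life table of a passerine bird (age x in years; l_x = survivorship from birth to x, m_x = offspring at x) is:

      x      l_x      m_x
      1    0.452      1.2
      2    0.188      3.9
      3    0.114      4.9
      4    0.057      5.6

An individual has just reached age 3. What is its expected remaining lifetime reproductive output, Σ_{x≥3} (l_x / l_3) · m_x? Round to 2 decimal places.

l_3 = 0.114. Conditional survival from age 3 to x is l_x / l_3.
  x=3: (0.114/0.114) × 4.9 = 4.9000
  x=4: (0.057/0.114) × 5.6 = 2.8000
Sum = 4.9000 + 2.8000 = 7.7000

7.70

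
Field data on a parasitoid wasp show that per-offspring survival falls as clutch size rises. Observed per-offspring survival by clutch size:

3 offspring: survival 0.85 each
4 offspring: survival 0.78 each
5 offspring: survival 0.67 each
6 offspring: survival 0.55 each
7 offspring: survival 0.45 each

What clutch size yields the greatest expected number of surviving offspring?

Expected surviving offspring = c × s(c):
  c=3: 3 × 0.85 = 2.550
  c=4: 4 × 0.78 = 3.120
  c=5: 5 × 0.67 = 3.350
  c=6: 6 × 0.55 = 3.300
  c=7: 7 × 0.45 = 3.150
Maximum at c = 5 (3.350 surviving offspring).

5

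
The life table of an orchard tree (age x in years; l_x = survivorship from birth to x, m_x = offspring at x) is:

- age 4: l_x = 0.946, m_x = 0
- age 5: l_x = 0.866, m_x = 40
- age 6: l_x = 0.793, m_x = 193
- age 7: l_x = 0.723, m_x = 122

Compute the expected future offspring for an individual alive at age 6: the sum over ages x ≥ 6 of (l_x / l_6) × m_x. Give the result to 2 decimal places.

304.23

l_6 = 0.793. Conditional survival from age 6 to x is l_x / l_6.
  x=6: (0.793/0.793) × 193 = 193.0000
  x=7: (0.723/0.793) × 122 = 111.2308
Sum = 193.0000 + 111.2308 = 304.2308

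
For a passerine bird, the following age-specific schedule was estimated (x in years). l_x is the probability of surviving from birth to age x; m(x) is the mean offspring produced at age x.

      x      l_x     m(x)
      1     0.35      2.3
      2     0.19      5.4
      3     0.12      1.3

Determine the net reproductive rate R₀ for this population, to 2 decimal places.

1.99

R₀ = Σ l_x m(x):
  age 1: 0.35 × 2.3 = 0.8050
  age 2: 0.19 × 5.4 = 1.0260
  age 3: 0.12 × 1.3 = 0.1560
R₀ = 0.8050 + 1.0260 + 0.1560 = 1.9870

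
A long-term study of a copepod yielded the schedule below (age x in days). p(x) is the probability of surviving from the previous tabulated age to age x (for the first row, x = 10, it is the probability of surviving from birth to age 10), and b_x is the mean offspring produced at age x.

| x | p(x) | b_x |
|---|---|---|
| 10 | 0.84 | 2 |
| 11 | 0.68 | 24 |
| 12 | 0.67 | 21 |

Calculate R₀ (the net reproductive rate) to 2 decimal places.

23.43

Survivorship from birth: l_x = p_10·p_11·…·p_x.
  l_10 = 0.84000
  l_11 = 0.57120
  l_12 = 0.38270
R₀ = Σ l_x b_x:
  age 10: 0.84000 × 2 = 1.6800
  age 11: 0.57120 × 24 = 13.7088
  age 12: 0.38270 × 21 = 8.0367
R₀ = 1.6800 + 13.7088 + 8.0367 = 23.4255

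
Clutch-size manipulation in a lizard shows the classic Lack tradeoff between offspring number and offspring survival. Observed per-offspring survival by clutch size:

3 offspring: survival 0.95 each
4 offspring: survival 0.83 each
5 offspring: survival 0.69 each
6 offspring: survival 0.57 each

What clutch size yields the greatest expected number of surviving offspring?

Expected surviving offspring = c × s(c):
  c=3: 3 × 0.95 = 2.850
  c=4: 4 × 0.83 = 3.320
  c=5: 5 × 0.69 = 3.450
  c=6: 6 × 0.57 = 3.420
Maximum at c = 5 (3.450 surviving offspring).

5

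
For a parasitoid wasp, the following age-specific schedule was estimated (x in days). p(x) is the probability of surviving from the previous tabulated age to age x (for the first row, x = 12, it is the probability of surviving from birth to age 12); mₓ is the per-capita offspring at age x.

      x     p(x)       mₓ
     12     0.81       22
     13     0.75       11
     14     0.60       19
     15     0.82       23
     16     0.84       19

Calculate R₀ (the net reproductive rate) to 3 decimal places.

43.073

Survivorship from birth: l_x = p_12·p_13·…·p_x.
  l_12 = 0.81000
  l_13 = 0.60750
  l_14 = 0.36450
  l_15 = 0.29889
  l_16 = 0.25107
R₀ = Σ l_x mₓ:
  age 12: 0.81000 × 22 = 17.8200
  age 13: 0.60750 × 11 = 6.6825
  age 14: 0.36450 × 19 = 6.9255
  age 15: 0.29889 × 23 = 6.8745
  age 16: 0.25107 × 19 = 4.7703
R₀ = 17.8200 + 6.6825 + 6.9255 + 6.8745 + 4.7703 = 43.0728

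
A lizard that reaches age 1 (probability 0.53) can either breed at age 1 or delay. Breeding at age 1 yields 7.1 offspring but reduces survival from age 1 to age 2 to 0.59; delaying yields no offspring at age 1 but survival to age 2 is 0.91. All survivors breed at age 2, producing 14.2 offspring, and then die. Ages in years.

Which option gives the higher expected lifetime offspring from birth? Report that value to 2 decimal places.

breed at age 1: R₀ = 0.53 × (7.1 + 0.59 × 14.2) = 0.53 × 15.4780 = 8.2033
delay to age 2: R₀ = 0.53 × (0.91 × 14.2) = 0.53 × 12.9220 = 6.8487
Higher: breed at age 1 (8.2033).

8.20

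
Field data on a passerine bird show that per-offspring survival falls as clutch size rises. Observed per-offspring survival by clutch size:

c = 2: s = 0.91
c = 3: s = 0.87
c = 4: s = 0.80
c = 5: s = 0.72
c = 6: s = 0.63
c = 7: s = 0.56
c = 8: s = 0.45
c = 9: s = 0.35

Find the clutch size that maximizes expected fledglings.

Expected fledglings = c × s(c):
  c=2: 2 × 0.91 = 1.820
  c=3: 3 × 0.87 = 2.610
  c=4: 4 × 0.80 = 3.200
  c=5: 5 × 0.72 = 3.600
  c=6: 6 × 0.63 = 3.780
  c=7: 7 × 0.56 = 3.920
  c=8: 8 × 0.45 = 3.600
  c=9: 9 × 0.35 = 3.150
Maximum at c = 7 (3.920 fledglings).

7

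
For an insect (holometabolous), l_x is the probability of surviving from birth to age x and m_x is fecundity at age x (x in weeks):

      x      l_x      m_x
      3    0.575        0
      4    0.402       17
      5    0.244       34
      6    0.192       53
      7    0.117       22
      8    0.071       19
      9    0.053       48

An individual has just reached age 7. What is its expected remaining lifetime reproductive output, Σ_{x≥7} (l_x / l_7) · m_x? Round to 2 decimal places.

55.27

l_7 = 0.117. Conditional survival from age 7 to x is l_x / l_7.
  x=7: (0.117/0.117) × 22 = 22.0000
  x=8: (0.071/0.117) × 19 = 11.5299
  x=9: (0.053/0.117) × 48 = 21.7436
Sum = 22.0000 + 11.5299 + 21.7436 = 55.2735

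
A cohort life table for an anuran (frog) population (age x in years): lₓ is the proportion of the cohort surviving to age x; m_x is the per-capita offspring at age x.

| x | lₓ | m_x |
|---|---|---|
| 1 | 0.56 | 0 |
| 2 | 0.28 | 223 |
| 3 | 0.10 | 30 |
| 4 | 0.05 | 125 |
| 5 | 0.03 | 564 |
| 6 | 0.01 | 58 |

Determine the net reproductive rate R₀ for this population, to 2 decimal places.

89.19

R₀ = Σ lₓ m_x:
  age 1: 0.56 × 0 = 0.0000
  age 2: 0.28 × 223 = 62.4400
  age 3: 0.10 × 30 = 3.0000
  age 4: 0.05 × 125 = 6.2500
  age 5: 0.03 × 564 = 16.9200
  age 6: 0.01 × 58 = 0.5800
R₀ = 0.0000 + 62.4400 + 3.0000 + 6.2500 + 16.9200 + 0.5800 = 89.1900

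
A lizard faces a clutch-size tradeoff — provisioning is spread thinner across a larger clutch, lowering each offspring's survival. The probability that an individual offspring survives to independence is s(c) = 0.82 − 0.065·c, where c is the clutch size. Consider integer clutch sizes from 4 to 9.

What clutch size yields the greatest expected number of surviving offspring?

Expected surviving offspring = c × s(c):
  c=4: 4 × 0.560 = 2.240
  c=5: 5 × 0.495 = 2.475
  c=6: 6 × 0.430 = 2.580
  c=7: 7 × 0.365 = 2.555
  c=8: 8 × 0.300 = 2.400
  c=9: 9 × 0.235 = 2.115
Maximum at c = 6 (2.580 surviving offspring).

6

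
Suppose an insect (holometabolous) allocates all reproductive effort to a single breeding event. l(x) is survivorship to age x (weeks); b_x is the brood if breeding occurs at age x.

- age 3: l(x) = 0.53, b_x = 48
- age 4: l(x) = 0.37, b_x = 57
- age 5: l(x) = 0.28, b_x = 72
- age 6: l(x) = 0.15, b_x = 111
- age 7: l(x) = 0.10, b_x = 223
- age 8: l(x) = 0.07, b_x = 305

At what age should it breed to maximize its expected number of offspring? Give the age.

Expected offspring if breeding at age x = l(x) × b_x:
  age 3: 0.53 × 48 = 25.440
  age 4: 0.37 × 57 = 21.090
  age 5: 0.28 × 72 = 20.160
  age 6: 0.15 × 111 = 16.650
  age 7: 0.10 × 223 = 22.300
  age 8: 0.07 × 305 = 21.350
Maximum at age 3 (25.440).

3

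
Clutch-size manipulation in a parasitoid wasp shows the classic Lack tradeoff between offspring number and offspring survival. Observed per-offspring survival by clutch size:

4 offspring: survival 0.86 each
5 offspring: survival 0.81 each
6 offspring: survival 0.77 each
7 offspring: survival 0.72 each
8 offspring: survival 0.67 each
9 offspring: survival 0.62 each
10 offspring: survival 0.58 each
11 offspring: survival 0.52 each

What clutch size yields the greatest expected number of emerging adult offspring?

Expected emerging adult offspring = c × s(c):
  c=4: 4 × 0.86 = 3.440
  c=5: 5 × 0.81 = 4.050
  c=6: 6 × 0.77 = 4.620
  c=7: 7 × 0.72 = 5.040
  c=8: 8 × 0.67 = 5.360
  c=9: 9 × 0.62 = 5.580
  c=10: 10 × 0.58 = 5.800
  c=11: 11 × 0.52 = 5.720
Maximum at c = 10 (5.800 emerging adult offspring).

10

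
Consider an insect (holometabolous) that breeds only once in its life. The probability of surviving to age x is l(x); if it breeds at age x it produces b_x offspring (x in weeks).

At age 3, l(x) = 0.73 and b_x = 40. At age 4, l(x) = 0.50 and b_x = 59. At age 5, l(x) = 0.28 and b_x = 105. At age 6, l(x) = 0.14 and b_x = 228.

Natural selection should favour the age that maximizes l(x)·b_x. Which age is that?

Expected offspring if breeding at age x = l(x) × b_x:
  age 3: 0.73 × 40 = 29.200
  age 4: 0.50 × 59 = 29.500
  age 5: 0.28 × 105 = 29.400
  age 6: 0.14 × 228 = 31.920
Maximum at age 6 (31.920).

6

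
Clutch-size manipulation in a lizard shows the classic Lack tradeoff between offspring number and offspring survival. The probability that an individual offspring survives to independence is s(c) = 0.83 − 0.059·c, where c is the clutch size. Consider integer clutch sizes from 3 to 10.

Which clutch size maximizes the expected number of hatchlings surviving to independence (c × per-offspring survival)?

Expected hatchlings surviving to independence = c × s(c):
  c=3: 3 × 0.653 = 1.959
  c=4: 4 × 0.594 = 2.376
  c=5: 5 × 0.535 = 2.675
  c=6: 6 × 0.476 = 2.856
  c=7: 7 × 0.417 = 2.919
  c=8: 8 × 0.358 = 2.864
  c=9: 9 × 0.299 = 2.691
  c=10: 10 × 0.240 = 2.400
Maximum at c = 7 (2.919 hatchlings surviving to independence).

7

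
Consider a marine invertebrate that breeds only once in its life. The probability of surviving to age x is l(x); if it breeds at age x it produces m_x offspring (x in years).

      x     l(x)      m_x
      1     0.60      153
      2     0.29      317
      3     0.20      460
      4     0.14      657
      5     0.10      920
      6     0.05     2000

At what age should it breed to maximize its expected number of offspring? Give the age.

Expected offspring if breeding at age x = l(x) × m_x:
  age 1: 0.60 × 153 = 91.800
  age 2: 0.29 × 317 = 91.930
  age 3: 0.20 × 460 = 92.000
  age 4: 0.14 × 657 = 91.980
  age 5: 0.10 × 920 = 92.000
  age 6: 0.05 × 2000 = 100.000
Maximum at age 6 (100.000).

6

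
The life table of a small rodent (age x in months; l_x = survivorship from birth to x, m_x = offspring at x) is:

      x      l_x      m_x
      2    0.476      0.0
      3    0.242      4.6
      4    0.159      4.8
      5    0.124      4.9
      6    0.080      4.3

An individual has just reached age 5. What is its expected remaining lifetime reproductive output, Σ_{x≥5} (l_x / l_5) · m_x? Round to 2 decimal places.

l_5 = 0.124. Conditional survival from age 5 to x is l_x / l_5.
  x=5: (0.124/0.124) × 4.9 = 4.9000
  x=6: (0.080/0.124) × 4.3 = 2.7742
Sum = 4.9000 + 2.7742 = 7.6742

7.67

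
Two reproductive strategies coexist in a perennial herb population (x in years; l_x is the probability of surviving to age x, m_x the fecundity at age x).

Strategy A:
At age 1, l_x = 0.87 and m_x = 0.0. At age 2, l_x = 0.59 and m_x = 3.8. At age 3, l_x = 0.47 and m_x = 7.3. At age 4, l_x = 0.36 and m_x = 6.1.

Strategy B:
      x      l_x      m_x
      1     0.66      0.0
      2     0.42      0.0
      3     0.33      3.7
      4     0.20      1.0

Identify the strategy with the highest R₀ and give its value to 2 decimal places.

7.87

Strategy A: R₀ = 0.87×0.0 + 0.59×3.8 + 0.47×7.3 + 0.36×6.1 = 7.8690
Strategy B: R₀ = 0.66×0.0 + 0.42×0.0 + 0.33×3.7 + 0.20×1.0 = 1.4210
Highest R₀: strategy A with 7.8690.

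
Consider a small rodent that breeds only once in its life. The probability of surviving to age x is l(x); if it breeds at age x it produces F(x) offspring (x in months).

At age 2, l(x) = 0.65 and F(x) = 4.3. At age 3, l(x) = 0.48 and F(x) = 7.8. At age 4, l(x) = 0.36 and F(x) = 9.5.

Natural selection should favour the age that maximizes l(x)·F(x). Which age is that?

3

Expected offspring if breeding at age x = l(x) × F(x):
  age 2: 0.65 × 4.3 = 2.795
  age 3: 0.48 × 7.8 = 3.744
  age 4: 0.36 × 9.5 = 3.420
Maximum at age 3 (3.744).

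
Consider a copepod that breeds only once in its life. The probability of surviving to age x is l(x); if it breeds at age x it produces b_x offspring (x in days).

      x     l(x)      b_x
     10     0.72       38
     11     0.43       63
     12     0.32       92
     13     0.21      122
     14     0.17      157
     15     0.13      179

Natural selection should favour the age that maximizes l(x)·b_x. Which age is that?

12

Expected offspring if breeding at age x = l(x) × b_x:
  age 10: 0.72 × 38 = 27.360
  age 11: 0.43 × 63 = 27.090
  age 12: 0.32 × 92 = 29.440
  age 13: 0.21 × 122 = 25.620
  age 14: 0.17 × 157 = 26.690
  age 15: 0.13 × 179 = 23.270
Maximum at age 12 (29.440).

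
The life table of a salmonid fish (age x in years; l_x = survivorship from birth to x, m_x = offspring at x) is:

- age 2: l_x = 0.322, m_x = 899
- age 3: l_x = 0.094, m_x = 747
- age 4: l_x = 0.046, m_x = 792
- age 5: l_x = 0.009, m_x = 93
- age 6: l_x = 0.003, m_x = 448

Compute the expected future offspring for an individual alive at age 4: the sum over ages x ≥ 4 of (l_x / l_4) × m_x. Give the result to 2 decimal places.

l_4 = 0.046. Conditional survival from age 4 to x is l_x / l_4.
  x=4: (0.046/0.046) × 792 = 792.0000
  x=5: (0.009/0.046) × 93 = 18.1957
  x=6: (0.003/0.046) × 448 = 29.2174
Sum = 792.0000 + 18.1957 + 29.2174 = 839.4130

839.41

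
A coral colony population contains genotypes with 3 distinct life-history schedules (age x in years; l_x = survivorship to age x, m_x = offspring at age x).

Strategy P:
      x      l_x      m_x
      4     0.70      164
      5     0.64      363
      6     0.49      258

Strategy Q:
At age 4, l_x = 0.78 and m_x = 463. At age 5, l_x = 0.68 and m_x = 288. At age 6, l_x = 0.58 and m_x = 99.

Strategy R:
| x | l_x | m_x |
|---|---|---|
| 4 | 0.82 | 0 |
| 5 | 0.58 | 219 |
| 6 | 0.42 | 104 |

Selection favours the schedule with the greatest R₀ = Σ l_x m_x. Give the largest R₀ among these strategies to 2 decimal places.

614.40

Strategy P: R₀ = 0.70×164 + 0.64×363 + 0.49×258 = 473.5400
Strategy Q: R₀ = 0.78×463 + 0.68×288 + 0.58×99 = 614.4000
Strategy R: R₀ = 0.82×0 + 0.58×219 + 0.42×104 = 170.7000
Highest R₀: strategy Q with 614.4000.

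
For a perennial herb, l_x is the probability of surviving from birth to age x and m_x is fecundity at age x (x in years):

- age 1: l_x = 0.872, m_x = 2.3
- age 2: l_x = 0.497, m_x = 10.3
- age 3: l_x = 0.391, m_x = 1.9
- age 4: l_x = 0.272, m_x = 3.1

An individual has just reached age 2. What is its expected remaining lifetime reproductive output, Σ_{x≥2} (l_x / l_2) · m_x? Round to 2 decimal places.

13.49

l_2 = 0.497. Conditional survival from age 2 to x is l_x / l_2.
  x=2: (0.497/0.497) × 10.3 = 10.3000
  x=3: (0.391/0.497) × 1.9 = 1.4948
  x=4: (0.272/0.497) × 3.1 = 1.6966
Sum = 10.3000 + 1.4948 + 1.6966 = 13.4913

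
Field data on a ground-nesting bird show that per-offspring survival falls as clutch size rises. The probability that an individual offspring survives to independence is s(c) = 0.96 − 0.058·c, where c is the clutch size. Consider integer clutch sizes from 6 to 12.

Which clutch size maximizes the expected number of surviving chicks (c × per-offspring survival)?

8

Expected surviving chicks = c × s(c):
  c=6: 6 × 0.612 = 3.672
  c=7: 7 × 0.554 = 3.878
  c=8: 8 × 0.496 = 3.968
  c=9: 9 × 0.438 = 3.942
  c=10: 10 × 0.380 = 3.800
  c=11: 11 × 0.322 = 3.542
  c=12: 12 × 0.264 = 3.168
Maximum at c = 8 (3.968 surviving chicks).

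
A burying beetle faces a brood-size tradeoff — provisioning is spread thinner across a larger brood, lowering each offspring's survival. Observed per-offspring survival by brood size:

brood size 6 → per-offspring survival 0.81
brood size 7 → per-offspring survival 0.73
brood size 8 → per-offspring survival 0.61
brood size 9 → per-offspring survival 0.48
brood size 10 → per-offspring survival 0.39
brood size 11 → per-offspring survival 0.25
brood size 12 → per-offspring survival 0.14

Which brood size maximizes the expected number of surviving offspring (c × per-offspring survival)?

Expected surviving offspring = c × s(c):
  c=6: 6 × 0.81 = 4.860
  c=7: 7 × 0.73 = 5.110
  c=8: 8 × 0.61 = 4.880
  c=9: 9 × 0.48 = 4.320
  c=10: 10 × 0.39 = 3.900
  c=11: 11 × 0.25 = 2.750
  c=12: 12 × 0.14 = 1.680
Maximum at c = 7 (5.110 surviving offspring).

7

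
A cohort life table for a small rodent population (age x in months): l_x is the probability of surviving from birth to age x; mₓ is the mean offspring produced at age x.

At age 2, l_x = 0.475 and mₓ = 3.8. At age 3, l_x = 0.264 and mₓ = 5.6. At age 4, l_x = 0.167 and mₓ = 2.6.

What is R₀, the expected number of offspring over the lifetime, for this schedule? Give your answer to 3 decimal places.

3.718

R₀ = Σ l_x mₓ:
  age 2: 0.475 × 3.8 = 1.8050
  age 3: 0.264 × 5.6 = 1.4784
  age 4: 0.167 × 2.6 = 0.4342
R₀ = 1.8050 + 1.4784 + 0.4342 = 3.7176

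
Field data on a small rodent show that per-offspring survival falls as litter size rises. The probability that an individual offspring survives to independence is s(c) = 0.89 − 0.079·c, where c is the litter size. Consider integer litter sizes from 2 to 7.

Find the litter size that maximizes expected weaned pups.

Expected weaned pups = c × s(c):
  c=2: 2 × 0.732 = 1.464
  c=3: 3 × 0.653 = 1.959
  c=4: 4 × 0.574 = 2.296
  c=5: 5 × 0.495 = 2.475
  c=6: 6 × 0.416 = 2.496
  c=7: 7 × 0.337 = 2.359
Maximum at c = 6 (2.496 weaned pups).

6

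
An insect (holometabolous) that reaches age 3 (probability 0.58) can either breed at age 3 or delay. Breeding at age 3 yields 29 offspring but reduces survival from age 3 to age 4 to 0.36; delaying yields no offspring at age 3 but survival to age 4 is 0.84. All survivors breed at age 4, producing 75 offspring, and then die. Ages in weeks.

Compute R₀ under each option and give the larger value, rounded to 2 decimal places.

36.54

breed at age 3: R₀ = 0.58 × (29 + 0.36 × 75) = 0.58 × 56.0000 = 32.4800
delay to age 4: R₀ = 0.58 × (0.84 × 75) = 0.58 × 63.0000 = 36.5400
Higher: delay to age 4 (36.5400).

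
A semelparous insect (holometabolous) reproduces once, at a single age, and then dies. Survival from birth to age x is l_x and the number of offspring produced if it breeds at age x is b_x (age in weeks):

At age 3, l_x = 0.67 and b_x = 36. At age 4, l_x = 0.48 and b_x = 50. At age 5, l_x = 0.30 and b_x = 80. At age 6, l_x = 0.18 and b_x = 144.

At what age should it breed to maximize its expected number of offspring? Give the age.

6

Expected offspring if breeding at age x = l_x × b_x:
  age 3: 0.67 × 36 = 24.120
  age 4: 0.48 × 50 = 24.000
  age 5: 0.30 × 80 = 24.000
  age 6: 0.18 × 144 = 25.920
Maximum at age 6 (25.920).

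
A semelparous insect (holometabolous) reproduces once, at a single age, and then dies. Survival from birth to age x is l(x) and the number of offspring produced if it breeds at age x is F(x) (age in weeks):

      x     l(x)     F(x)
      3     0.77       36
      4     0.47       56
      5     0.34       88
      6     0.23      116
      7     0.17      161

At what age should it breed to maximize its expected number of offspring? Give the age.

5

Expected offspring if breeding at age x = l(x) × F(x):
  age 3: 0.77 × 36 = 27.720
  age 4: 0.47 × 56 = 26.320
  age 5: 0.34 × 88 = 29.920
  age 6: 0.23 × 116 = 26.680
  age 7: 0.17 × 161 = 27.370
Maximum at age 5 (29.920).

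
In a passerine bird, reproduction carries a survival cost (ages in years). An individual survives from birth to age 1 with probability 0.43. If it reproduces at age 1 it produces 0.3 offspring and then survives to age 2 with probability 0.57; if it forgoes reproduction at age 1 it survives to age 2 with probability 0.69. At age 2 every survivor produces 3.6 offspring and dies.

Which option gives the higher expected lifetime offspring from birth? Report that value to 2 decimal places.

1.07

breed at age 1: R₀ = 0.43 × (0.3 + 0.57 × 3.6) = 0.43 × 2.3520 = 1.0114
delay to age 2: R₀ = 0.43 × (0.69 × 3.6) = 0.43 × 2.4840 = 1.0681
Higher: delay to age 2 (1.0681).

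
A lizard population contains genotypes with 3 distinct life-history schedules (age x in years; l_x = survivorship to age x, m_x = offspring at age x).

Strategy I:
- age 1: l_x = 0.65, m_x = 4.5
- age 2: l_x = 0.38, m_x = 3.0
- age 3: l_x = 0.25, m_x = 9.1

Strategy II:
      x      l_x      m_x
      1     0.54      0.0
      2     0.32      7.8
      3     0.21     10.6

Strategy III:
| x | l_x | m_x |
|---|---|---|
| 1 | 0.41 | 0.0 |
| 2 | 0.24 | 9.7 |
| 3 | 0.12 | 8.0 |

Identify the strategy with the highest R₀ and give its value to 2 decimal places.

6.34

Strategy I: R₀ = 0.65×4.5 + 0.38×3.0 + 0.25×9.1 = 6.3400
Strategy II: R₀ = 0.54×0.0 + 0.32×7.8 + 0.21×10.6 = 4.7220
Strategy III: R₀ = 0.41×0.0 + 0.24×9.7 + 0.12×8.0 = 3.2880
Highest R₀: strategy I with 6.3400.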